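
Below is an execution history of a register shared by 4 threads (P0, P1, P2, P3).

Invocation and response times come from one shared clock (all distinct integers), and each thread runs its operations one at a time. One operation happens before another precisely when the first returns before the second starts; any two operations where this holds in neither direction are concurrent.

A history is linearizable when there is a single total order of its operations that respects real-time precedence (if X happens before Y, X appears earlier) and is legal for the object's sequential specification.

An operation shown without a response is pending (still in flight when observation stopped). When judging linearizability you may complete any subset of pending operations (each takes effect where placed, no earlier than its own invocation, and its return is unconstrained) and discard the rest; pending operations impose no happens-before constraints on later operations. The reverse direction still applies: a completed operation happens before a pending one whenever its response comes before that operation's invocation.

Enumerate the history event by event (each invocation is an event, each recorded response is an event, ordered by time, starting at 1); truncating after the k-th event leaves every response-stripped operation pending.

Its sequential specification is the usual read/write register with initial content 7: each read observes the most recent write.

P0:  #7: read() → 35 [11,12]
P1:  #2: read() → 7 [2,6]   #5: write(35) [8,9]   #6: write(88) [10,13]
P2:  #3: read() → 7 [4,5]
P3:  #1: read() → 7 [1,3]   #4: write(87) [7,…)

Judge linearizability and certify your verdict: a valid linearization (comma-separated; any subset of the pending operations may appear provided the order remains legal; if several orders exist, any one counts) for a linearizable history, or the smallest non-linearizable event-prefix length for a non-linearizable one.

after step 1 (#1 read() → 7): value 7
after step 2 (#2 read() → 7): value 7
after step 3 (#3 read() → 7): value 7
after step 4 (#4 write(87) (pending, included)): value 87
after step 5 (#5 write(35)): value 35
after step 6 (#7 read() → 35): value 35
after step 7 (#6 write(88)): value 88

linearizable — witness: #1, #2, #3, #4, #5, #7, #6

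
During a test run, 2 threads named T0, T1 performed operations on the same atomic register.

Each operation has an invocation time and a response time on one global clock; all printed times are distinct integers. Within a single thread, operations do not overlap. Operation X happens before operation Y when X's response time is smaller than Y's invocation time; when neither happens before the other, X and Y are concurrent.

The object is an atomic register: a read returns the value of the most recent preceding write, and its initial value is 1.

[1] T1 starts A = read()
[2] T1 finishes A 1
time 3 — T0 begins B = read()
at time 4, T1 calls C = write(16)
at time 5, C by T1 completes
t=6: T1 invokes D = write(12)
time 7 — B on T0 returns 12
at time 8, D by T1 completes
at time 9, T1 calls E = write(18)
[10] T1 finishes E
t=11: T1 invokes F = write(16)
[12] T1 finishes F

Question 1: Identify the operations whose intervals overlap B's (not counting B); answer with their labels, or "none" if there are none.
Answer: C, D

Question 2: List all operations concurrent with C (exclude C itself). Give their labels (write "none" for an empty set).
Answer: B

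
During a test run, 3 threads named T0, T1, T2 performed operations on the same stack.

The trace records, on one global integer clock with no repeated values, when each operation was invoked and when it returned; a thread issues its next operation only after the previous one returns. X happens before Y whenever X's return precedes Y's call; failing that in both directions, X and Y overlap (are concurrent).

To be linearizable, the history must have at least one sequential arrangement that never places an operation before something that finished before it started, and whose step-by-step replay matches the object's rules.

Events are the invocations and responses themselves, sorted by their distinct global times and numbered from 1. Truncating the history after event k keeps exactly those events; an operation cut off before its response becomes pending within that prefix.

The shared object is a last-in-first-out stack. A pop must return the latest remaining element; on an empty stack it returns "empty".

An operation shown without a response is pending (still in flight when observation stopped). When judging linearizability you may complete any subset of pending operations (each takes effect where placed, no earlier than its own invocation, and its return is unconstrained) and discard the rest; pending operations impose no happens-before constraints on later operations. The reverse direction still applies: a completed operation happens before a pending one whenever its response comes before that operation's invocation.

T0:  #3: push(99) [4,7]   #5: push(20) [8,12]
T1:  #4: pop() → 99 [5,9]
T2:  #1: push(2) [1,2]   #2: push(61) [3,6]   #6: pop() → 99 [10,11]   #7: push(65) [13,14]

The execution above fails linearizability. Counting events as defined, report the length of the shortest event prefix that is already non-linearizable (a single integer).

events 1..10 are linearizable, e.g. via #1, #2, #3, #4:
step 1: #1 push(2) — stack <2>
step 2: #2 push(61) — stack <2,61>
step 3: #3 push(99) — stack <2,61,99>
step 4: #4 pop() → 99 — stack <2,61>
event 11 — #6's response, time 11 — after it, nothing linearizes
no completion choice of the 1 pending operation (#5) rescues it — every subset was tried
one such order, #1, #2, #3, #4, #6 (pending dropped), breaks at step 5 where #6 pop() → 99 is illegal
one such order, #1, #2, #4, #3, #6 (pending dropped), breaks at step 3 where #4 pop() → 99 is illegal

11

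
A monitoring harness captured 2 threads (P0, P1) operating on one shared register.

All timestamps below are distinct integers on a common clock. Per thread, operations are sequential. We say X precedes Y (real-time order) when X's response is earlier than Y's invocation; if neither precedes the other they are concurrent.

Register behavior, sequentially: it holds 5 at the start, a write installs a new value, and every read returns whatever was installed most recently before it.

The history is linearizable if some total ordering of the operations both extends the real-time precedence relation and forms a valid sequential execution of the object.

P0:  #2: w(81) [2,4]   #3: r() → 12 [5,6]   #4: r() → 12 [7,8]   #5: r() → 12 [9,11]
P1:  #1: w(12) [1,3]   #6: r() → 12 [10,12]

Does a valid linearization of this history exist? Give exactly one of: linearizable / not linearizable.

a witness: #2, #1, #3, #4, #5, #6
step 1: #2 w(81) — value 81
step 2: #1 w(12) — value 12
step 3: #3 r() → 12 — value 12
step 4: #4 r() → 12 — value 12
step 5: #5 r() → 12 — value 12
step 6: #6 r() → 12 — value 12

linearizable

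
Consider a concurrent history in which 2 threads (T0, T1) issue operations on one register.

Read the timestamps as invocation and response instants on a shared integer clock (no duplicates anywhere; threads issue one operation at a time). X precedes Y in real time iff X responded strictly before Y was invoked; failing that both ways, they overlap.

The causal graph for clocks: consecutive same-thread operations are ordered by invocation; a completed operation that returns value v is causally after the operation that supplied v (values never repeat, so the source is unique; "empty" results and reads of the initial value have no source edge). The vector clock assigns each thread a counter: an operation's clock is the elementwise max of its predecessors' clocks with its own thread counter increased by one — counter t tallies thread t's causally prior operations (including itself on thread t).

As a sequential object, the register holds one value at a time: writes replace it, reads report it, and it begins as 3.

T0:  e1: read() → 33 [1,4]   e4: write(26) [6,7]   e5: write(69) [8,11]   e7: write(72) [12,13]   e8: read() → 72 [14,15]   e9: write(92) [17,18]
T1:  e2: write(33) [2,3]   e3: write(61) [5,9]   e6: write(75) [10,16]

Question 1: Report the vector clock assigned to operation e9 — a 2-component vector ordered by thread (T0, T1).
(6, 1)

VC(e2, invoked at 2): no causal predecessors; +1 on T1 → (0, 1)
e3, invoked 5, takes VC(e2)=(0, 1) under max, adds 1 for T1 → (0, 2)
e1, invoked 1, takes VC(e2)=(0, 1) under max, adds 1 for T0 → (1, 1)
e6, invoked 10, takes VC(e3)=(0, 2) under max, adds 1 for T1 → (0, 3)
e4, invoked 6, takes VC(e1)=(1, 1) under max, adds 1 for T0 → (2, 1)
e5, invoked 8, takes VC(e4)=(2, 1) under max, adds 1 for T0 → (3, 1)
e7, invoked 12, takes VC(e5)=(3, 1) under max, adds 1 for T0 → (4, 1)
e8, invoked 14, takes VC(e7)=(4, 1) under max, adds 1 for T0 → (5, 1)
e9, invoked 17, takes VC(e8)=(5, 1) under max, adds 1 for T0 → (6, 1)
target: VC(e9) = (6, 1)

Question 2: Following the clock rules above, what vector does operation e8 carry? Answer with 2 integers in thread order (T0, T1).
(5, 1)

no predecessors for e2 (invoked 2): T1 increments from zero → (0, 1)
VC(e3, invoked at 5): max of VC(e2)=(0, 1), then +1 on thread T1 → (0, 2)
VC(e1, invoked at 1): max of VC(e2)=(0, 1), then +1 on thread T0 → (1, 1)
VC(e6, invoked at 10): max of VC(e3)=(0, 2), then +1 on thread T1 → (0, 3)
VC(e4, invoked at 6): max of VC(e1)=(1, 1), then +1 on thread T0 → (2, 1)
VC(e5, invoked at 8): max of VC(e4)=(2, 1), then +1 on thread T0 → (3, 1)
VC(e7, invoked at 12): max of VC(e5)=(3, 1), then +1 on thread T0 → (4, 1)
VC(e8, invoked at 14): max of VC(e7)=(4, 1), then +1 on thread T0 → (5, 1)
VC(e9, invoked at 17): max of VC(e8)=(5, 1), then +1 on thread T0 → (6, 1)
target: VC(e8) = (5, 1)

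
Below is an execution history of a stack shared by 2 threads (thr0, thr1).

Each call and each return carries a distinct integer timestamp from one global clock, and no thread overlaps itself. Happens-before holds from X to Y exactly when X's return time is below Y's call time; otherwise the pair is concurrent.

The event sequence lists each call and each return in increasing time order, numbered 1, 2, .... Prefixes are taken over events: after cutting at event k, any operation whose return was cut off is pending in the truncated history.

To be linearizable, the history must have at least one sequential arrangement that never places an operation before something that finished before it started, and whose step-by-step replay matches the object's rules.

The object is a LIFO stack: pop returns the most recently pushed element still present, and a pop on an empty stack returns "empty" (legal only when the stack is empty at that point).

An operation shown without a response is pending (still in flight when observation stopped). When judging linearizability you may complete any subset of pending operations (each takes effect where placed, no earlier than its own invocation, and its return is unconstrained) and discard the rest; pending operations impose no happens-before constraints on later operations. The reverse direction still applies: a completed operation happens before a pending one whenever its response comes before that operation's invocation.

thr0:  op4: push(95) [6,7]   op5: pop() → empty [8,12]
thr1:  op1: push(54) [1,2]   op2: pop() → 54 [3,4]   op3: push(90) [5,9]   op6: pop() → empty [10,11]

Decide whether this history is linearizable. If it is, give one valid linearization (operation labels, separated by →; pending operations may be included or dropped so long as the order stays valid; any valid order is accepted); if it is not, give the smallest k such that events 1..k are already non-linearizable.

not linearizable — minimal violating prefix: 11 events

events 1..10 are fine; event 11 — the response of op6 at time 11 — makes the prefix non-linearizable
the 5 completed operations admit 2 real-time orders; each fails the stack replay
no completion choice of the 1 pending operation (op5) rescues it — every subset was tried
for example op1, op2, op3, op4, op6 (pending dropped) fails at step 5: op6 pop() → empty is not legal there
for example op1, op2, op4, op3, op6 (pending dropped) fails at step 5: op6 pop() → empty is not legal there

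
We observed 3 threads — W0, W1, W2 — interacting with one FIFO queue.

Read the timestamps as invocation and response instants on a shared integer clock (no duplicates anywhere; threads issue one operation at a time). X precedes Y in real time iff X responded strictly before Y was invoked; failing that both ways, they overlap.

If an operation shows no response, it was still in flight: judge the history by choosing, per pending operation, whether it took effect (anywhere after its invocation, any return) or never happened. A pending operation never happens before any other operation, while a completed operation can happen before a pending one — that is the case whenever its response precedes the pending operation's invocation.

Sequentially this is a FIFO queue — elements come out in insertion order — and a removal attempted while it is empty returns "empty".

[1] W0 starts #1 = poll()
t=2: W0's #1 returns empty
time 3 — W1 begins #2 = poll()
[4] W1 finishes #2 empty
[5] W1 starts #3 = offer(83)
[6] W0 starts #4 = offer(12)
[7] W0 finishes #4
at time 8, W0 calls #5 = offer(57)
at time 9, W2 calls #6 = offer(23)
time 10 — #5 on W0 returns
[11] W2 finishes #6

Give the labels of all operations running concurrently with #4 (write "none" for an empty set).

#4 spans [6,7]: anything still running between times 6 and 7 counts as concurrent
#1 [1,2]: before
#2 [3,4]: before
#3 [5,…): concurrent
#5 [8,10]: after
#6 [9,11]: after

#3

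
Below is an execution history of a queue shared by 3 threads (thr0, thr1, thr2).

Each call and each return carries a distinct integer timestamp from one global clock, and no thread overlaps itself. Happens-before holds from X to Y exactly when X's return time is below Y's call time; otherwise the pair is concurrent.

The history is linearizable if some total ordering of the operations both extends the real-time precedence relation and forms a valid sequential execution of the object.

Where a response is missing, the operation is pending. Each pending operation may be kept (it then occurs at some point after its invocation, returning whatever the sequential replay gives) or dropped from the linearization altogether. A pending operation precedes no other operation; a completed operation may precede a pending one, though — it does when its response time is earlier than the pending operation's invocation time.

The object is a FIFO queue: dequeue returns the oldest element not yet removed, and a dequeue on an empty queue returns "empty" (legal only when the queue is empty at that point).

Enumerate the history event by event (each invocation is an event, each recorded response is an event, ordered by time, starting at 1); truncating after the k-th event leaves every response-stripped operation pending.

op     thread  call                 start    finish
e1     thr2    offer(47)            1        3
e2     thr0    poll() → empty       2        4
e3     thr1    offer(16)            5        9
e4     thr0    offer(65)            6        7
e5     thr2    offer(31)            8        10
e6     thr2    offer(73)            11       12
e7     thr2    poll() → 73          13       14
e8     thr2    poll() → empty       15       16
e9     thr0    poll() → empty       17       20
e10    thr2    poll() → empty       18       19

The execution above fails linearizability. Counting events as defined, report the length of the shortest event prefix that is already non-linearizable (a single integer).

14

events 1..13 are still linearizable — one witness is e2, e1, e3, e4, e5, e6:
after step 1 (e2 poll() → empty): queue <>
after step 2 (e1 offer(47)): queue <47>
after step 3 (e3 offer(16)): queue <47,16>
after step 4 (e4 offer(65)): queue <47,16,65>
after step 5 (e5 offer(31)): queue <47,16,65,31>
after step 6 (e6 offer(73)): queue <47,16,65,31,73>
once event 14 joins (e7's response, time 14), exhaustive search finds no witness
sample order e1, e2, e3, e4, e5, e6, e7 stalls at step 2 — e2 poll() → empty has no legal effect
sample order e1, e2, e4, e3, e5, e6, e7 stalls at step 2 — e2 poll() → empty has no legal effect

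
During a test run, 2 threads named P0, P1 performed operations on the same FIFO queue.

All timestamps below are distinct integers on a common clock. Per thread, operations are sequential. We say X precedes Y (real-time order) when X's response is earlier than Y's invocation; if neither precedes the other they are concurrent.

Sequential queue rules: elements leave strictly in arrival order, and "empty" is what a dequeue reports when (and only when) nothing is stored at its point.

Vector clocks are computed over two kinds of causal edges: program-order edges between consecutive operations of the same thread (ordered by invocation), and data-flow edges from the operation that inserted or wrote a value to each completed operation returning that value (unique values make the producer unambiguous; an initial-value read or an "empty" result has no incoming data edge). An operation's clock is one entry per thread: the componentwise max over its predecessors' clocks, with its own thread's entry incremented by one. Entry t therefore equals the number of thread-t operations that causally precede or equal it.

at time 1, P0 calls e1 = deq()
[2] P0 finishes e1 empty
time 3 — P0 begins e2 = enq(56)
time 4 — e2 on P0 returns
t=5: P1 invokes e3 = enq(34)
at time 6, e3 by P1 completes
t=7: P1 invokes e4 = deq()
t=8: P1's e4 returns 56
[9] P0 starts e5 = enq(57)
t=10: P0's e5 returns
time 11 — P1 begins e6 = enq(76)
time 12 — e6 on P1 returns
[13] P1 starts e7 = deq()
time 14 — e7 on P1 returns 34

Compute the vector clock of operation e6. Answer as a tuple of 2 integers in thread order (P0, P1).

invoked at 5, e3 has no predecessors; its own P1 bump gives (0, 1)
invoked at 1, e1 has no predecessors; its own P0 bump gives (1, 0)
e2, invoked 3, takes VC(e1)=(1, 0) under max, adds 1 for P0 → (2, 0)
e5, invoked 9, takes VC(e2)=(2, 0) under max, adds 1 for P0 → (3, 0)
e4, invoked 7, takes VC(e2)=(2, 0), VC(e3)=(0, 1) under max, adds 1 for P1 → (2, 2)
e6, invoked 11, takes VC(e4)=(2, 2) under max, adds 1 for P1 → (2, 3)
e7, invoked 13, takes VC(e3)=(0, 1), VC(e6)=(2, 3) under max, adds 1 for P1 → (2, 4)
target: VC(e6) = (2, 3)

(2, 3)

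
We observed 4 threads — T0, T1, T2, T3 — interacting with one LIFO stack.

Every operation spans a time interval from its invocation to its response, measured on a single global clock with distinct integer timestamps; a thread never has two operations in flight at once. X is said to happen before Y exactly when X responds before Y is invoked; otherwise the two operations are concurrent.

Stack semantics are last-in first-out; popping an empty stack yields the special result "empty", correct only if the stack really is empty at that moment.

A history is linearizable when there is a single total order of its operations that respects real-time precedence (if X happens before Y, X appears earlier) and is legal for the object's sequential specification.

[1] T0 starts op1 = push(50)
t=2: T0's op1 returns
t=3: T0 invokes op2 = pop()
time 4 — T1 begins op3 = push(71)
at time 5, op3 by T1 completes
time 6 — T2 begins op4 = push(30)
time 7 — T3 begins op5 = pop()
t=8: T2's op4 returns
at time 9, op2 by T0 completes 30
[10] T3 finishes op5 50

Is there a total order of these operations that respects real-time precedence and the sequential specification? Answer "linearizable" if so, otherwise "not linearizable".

the violation lands at event 10, op5's response at time 10: events 1..9 linearize, events 1..10 do not
all 8 real-time-respecting orders fail — 5 completed LIFO stack operations, no legal replay
take op1, op2, op3, op4, op5: step 2 already fails, because op2 pop() → 30 cannot occur there
take op1, op2, op3, op5, op4: step 2 already fails, because op2 pop() → 30 cannot occur there

not linearizable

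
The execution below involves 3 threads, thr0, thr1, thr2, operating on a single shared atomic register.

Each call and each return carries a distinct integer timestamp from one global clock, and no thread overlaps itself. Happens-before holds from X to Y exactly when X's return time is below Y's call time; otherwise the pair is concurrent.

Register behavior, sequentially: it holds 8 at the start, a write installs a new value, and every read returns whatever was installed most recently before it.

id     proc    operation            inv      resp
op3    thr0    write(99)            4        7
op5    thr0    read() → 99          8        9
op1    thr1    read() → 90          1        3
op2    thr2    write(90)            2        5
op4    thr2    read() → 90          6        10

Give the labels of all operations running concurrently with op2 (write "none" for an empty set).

op2 runs from 2 to 5; window-overlapping ops are concurrent
op1 [1,3]: concurrent
op3 [4,7]: concurrent
op4 [6,10]: after
op5 [8,9]: after

op1, op3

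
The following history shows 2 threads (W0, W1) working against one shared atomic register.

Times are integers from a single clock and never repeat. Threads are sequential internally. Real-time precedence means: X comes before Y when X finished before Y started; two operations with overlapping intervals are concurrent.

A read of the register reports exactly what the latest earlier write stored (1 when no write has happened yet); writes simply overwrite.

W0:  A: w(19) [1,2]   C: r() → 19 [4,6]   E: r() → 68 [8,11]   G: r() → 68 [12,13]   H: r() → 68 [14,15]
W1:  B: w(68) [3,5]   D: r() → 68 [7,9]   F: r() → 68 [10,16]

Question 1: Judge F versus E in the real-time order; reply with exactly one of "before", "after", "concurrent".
Answer: concurrent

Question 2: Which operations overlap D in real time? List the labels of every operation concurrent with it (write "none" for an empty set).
Answer: E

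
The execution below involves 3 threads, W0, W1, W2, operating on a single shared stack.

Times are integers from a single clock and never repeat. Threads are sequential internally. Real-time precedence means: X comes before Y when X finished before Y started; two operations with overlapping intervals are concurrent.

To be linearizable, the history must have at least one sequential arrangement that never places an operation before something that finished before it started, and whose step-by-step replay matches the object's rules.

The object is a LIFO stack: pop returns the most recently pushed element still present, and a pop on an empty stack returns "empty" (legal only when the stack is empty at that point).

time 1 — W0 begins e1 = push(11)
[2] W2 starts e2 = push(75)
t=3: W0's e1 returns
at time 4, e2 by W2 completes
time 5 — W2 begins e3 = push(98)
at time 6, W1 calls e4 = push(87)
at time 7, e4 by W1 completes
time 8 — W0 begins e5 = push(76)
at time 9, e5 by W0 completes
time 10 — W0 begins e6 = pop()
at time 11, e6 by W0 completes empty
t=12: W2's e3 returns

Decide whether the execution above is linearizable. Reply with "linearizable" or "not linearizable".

prefix check: 1..10 passes, 1..11 fails once e6's time-11 response joins
real-time-consistent orders of the 5 completed operations: 2 — all fail the stack replay
completion choices over the 1 pending operation (e3) were checked; none helps
e.g. e1, e2, e4, e5, e6 (pending dropped): illegal at step 5, since e6 pop() → empty cannot apply there
e.g. e2, e1, e4, e5, e6 (pending dropped): illegal at step 5, since e6 pop() → empty cannot apply there

not linearizable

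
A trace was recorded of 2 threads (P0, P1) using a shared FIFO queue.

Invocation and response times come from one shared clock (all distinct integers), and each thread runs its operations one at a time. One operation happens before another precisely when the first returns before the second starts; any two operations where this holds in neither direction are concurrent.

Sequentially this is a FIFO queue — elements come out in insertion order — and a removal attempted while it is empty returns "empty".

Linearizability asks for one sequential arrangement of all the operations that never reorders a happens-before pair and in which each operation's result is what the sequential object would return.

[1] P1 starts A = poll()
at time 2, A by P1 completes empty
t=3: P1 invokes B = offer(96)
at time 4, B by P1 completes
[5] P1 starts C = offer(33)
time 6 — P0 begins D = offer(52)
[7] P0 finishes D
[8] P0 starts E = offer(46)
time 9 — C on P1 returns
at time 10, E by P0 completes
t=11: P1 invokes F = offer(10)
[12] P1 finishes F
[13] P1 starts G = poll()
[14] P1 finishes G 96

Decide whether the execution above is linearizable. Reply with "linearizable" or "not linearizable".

linearizable

one valid linearization: A, B, C, D, E, F, G
1. A poll() → empty, leaving queue <>
2. B offer(96), leaving queue <96>
3. C offer(33), leaving queue <96,33>
4. D offer(52), leaving queue <96,33,52>
5. E offer(46), leaving queue <96,33,52,46>
6. F offer(10), leaving queue <96,33,52,46,10>
7. G poll() → 96, leaving queue <33,52,46,10>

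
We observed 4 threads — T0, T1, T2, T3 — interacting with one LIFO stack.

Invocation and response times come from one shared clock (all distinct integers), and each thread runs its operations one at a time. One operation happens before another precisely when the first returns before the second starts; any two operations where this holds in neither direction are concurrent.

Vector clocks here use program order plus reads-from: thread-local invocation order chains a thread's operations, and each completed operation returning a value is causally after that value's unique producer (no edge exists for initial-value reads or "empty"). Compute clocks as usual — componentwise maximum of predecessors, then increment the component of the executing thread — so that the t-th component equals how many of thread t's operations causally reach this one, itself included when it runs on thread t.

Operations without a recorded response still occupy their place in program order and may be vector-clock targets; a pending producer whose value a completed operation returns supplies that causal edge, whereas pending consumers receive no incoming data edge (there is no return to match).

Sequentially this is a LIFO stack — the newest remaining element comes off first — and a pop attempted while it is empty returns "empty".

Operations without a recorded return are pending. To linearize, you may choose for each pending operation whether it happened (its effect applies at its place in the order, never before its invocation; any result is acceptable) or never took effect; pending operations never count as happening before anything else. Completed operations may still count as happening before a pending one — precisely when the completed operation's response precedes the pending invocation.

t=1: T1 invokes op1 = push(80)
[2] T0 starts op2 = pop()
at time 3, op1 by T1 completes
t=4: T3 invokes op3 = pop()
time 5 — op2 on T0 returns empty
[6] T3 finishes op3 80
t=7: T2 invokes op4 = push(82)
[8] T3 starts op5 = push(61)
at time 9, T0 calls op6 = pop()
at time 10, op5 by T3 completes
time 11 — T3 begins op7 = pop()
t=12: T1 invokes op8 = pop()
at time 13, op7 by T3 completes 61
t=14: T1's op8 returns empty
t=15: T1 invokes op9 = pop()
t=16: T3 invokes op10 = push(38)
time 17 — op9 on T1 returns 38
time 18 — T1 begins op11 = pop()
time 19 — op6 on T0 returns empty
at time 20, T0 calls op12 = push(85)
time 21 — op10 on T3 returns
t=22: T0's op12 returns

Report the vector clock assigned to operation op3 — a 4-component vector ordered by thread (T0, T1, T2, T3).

(0, 1, 0, 1)

root op op4, invoked 7: fresh clock plus T2's own tick → (0, 0, 1, 0)
root op op1, invoked 1: fresh clock plus T1's own tick → (0, 1, 0, 0)
root op op2, invoked 2: fresh clock plus T0's own tick → (1, 0, 0, 0)
VC(op3, invoked at 4): max of VC(op1)=(0, 1, 0, 0), then +1 on thread T3 → (0, 1, 0, 1)
VC(op8, invoked at 12): max of VC(op1)=(0, 1, 0, 0), then +1 on thread T1 → (0, 2, 0, 0)
VC(op6, invoked at 9): max of VC(op2)=(1, 0, 0, 0), then +1 on thread T0 → (2, 0, 0, 0)
VC(op5, invoked at 8): max of VC(op3)=(0, 1, 0, 1), then +1 on thread T3 → (0, 1, 0, 2)
VC(op12, invoked at 20): max of VC(op6)=(2, 0, 0, 0), then +1 on thread T0 → (3, 0, 0, 0)
VC(op7, invoked at 11): max of VC(op5)=(0, 1, 0, 2), then +1 on thread T3 → (0, 1, 0, 3)
VC(op10, invoked at 16): max of VC(op7)=(0, 1, 0, 3), then +1 on thread T3 → (0, 1, 0, 4)
VC(op9, invoked at 15): max of VC(op8)=(0, 2, 0, 0), VC(op10)=(0, 1, 0, 4), then +1 on thread T1 → (0, 3, 0, 4)
VC(op11, invoked at 18): max of VC(op9)=(0, 3, 0, 4), then +1 on thread T1 → (0, 4, 0, 4)
target: VC(op3) = (0, 1, 0, 1)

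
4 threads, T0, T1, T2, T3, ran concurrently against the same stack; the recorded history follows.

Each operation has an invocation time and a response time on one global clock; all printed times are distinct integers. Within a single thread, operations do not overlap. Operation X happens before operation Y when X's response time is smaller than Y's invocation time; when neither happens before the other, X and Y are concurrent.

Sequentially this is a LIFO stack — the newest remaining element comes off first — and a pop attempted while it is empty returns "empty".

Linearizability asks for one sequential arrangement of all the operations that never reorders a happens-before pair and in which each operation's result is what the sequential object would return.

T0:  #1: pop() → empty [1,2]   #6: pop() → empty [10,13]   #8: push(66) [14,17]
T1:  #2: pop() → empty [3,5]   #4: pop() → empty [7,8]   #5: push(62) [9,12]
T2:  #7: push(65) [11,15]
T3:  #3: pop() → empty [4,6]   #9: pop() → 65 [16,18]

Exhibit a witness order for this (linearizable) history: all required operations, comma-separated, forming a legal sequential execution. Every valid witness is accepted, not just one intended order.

#1, #2, #3, #4, #6, #5, #7, #9, #8

step 1: #1 pop() → empty — stack <>
step 2: #2 pop() → empty — stack <>
step 3: #3 pop() → empty — stack <>
step 4: #4 pop() → empty — stack <>
step 5: #6 pop() → empty — stack <>
step 6: #5 push(62) — stack <62>
step 7: #7 push(65) — stack <62,65>
step 8: #9 pop() → 65 — stack <62>
step 9: #8 push(66) — stack <62,66>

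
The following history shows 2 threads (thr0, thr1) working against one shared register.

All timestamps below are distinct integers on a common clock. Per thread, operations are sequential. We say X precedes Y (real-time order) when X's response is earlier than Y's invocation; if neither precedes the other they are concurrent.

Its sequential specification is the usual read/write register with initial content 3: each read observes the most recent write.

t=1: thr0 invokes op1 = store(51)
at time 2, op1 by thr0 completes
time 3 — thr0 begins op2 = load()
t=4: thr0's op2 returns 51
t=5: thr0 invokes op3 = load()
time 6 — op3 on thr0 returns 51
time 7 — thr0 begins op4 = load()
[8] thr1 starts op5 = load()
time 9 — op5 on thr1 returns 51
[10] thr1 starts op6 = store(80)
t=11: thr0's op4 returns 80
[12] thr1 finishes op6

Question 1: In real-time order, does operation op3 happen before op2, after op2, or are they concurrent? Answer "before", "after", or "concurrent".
after

op3 spans [5,6], op2 spans [3,4]
resp(op2)=4 < inv(op3)=5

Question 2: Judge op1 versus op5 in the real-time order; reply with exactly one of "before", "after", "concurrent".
before

op1 spans [1,2], op5 spans [8,9]
resp(op1)=2 < inv(op5)=8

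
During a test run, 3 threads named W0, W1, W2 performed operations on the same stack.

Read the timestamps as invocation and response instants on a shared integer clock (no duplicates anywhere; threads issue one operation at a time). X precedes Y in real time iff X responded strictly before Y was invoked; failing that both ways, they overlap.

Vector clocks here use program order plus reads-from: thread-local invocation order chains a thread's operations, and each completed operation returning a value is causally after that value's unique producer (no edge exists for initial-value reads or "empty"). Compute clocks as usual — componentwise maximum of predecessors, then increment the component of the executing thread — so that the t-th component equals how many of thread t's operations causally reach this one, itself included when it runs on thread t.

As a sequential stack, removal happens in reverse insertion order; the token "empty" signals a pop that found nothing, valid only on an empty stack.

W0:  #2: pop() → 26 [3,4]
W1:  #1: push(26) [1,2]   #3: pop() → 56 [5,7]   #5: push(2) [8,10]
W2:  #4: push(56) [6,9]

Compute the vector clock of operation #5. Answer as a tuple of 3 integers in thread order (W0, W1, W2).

(0, 3, 1)

root op #4, invoked 6: fresh clock plus W2's own tick → (0, 0, 1)
root op #1, invoked 1: fresh clock plus W1's own tick → (0, 1, 0)
VC(#2, invoked at 3): max of VC(#1)=(0, 1, 0), then +1 on thread W0 → (1, 1, 0)
VC(#3, invoked at 5): max of VC(#1)=(0, 1, 0), VC(#4)=(0, 0, 1), then +1 on thread W1 → (0, 2, 1)
VC(#5, invoked at 8): max of VC(#3)=(0, 2, 1), then +1 on thread W1 → (0, 3, 1)
target: VC(#5) = (0, 3, 1)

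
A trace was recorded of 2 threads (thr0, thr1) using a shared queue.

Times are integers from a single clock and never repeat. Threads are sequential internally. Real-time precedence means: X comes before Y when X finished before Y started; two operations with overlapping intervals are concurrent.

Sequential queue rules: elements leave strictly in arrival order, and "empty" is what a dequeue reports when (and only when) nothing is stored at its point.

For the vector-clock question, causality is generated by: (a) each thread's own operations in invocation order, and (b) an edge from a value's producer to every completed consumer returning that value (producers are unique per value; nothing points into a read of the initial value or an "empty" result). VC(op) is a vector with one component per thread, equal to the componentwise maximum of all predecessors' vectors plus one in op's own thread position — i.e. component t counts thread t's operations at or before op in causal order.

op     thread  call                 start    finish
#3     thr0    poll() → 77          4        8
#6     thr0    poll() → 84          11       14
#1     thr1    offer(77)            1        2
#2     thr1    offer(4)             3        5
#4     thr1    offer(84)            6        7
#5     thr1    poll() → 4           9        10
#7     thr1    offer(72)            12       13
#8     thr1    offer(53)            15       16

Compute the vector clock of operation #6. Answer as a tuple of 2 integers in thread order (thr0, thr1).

(2, 3)

root op #1, invoked 1: fresh clock plus thr1's own tick → (0, 1)
invoked at 3, #2 merges VC(#1)=(0, 1) and bumps thr1's slot → (0, 2)
invoked at 4, #3 merges VC(#1)=(0, 1) and bumps thr0's slot → (1, 1)
invoked at 6, #4 merges VC(#2)=(0, 2) and bumps thr1's slot → (0, 3)
invoked at 9, #5 merges VC(#2)=(0, 2), VC(#4)=(0, 3) and bumps thr1's slot → (0, 4)
invoked at 12, #7 merges VC(#5)=(0, 4) and bumps thr1's slot → (0, 5)
invoked at 11, #6 merges VC(#3)=(1, 1), VC(#4)=(0, 3) and bumps thr0's slot → (2, 3)
invoked at 15, #8 merges VC(#7)=(0, 5) and bumps thr1's slot → (0, 6)
target: VC(#6) = (2, 3)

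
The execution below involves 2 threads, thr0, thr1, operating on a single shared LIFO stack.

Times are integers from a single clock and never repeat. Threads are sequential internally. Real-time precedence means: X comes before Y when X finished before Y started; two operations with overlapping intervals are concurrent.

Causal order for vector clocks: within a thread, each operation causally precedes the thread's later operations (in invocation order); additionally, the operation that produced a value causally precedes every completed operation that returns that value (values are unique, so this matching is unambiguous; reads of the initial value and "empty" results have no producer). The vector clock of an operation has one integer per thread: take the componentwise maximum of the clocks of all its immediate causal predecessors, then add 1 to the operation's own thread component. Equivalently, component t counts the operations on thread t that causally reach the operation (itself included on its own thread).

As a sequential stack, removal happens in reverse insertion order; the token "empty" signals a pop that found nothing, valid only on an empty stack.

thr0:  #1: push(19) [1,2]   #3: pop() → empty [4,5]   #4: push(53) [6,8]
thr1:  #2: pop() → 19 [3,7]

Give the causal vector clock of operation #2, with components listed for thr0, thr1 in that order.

no predecessors for #1 (invoked 1): thr0 increments from zero → (1, 0)
#2 (invocation 3): componentwise max over VC(#1)=(1, 0), +1 at thr1, giving (1, 1)
#3 (invocation 4): componentwise max over VC(#1)=(1, 0), +1 at thr0, giving (2, 0)
#4 (invocation 6): componentwise max over VC(#3)=(2, 0), +1 at thr0, giving (3, 0)
target: VC(#2) = (1, 1)

(1, 1)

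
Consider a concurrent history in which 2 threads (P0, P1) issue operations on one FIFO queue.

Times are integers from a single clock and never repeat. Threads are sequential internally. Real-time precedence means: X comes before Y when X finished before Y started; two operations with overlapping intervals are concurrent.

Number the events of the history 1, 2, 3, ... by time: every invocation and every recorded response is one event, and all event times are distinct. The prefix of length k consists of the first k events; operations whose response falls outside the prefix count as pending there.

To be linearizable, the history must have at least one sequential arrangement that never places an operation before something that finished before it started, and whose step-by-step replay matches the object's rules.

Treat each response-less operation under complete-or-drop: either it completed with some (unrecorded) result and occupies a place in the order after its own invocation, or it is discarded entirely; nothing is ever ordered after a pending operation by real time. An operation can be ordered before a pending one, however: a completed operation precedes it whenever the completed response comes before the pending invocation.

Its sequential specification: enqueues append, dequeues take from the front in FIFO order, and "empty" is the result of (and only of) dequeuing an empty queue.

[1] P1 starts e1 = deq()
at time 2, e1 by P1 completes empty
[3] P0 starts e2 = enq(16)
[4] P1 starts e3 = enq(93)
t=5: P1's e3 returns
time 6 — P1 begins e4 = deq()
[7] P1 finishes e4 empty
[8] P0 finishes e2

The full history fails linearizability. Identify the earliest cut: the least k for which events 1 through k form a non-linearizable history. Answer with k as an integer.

7

events 1..6 are linearizable; a witness order is e1, e2, e3:
step 1: e1 deq() → empty — queue <>
step 2: e2 enq(16) (pending, included) — queue <16>
step 3: e3 enq(93) — queue <16,93>
at event 7 (e4's time-7 response) nothing linearizes any more
no completion choice of the 1 pending operation (e2) rescues it — every subset was tried
take e1, e3, e4 (pending dropped): step 3 already fails, because e4 deq() → empty cannot occur there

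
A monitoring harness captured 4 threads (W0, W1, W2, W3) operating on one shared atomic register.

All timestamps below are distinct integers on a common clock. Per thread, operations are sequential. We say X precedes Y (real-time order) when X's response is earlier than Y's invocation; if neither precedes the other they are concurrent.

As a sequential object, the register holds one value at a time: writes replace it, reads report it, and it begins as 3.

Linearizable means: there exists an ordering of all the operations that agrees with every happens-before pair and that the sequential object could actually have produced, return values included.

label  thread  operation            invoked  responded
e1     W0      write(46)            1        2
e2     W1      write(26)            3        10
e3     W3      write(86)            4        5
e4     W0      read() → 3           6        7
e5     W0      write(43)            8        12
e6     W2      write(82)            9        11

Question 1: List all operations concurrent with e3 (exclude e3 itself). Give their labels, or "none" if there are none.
e3 spans [4,5]: anything still running between times 4 and 5 counts as concurrent
e1 [1,2]: before
e2 [3,10]: concurrent
e4 [6,7]: after
e5 [8,12]: after
e6 [9,11]: after

e2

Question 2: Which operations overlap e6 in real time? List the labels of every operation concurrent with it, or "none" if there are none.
overlap test against e6 [9,11]: concurrent iff the interval meets 9..11
e1 [1,2]: before
e2 [3,10]: concurrent
e3 [4,5]: before
e4 [6,7]: before
e5 [8,12]: concurrent

e2, e5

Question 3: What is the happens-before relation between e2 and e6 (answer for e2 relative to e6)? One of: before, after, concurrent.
e2 spans [3,10], e6 spans [9,11]
the intervals overlap in both directions

concurrent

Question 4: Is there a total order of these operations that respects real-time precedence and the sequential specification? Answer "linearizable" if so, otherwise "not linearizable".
through event 6 a valid linearization exists; event 7 (e4 responding at time 7) ends that
the completed operations (3 total) allow one real-time order; the atomic register replay rejects it
include/drop combinations of the 1 pending operation (e2) were all tried; none helps
for example e1, e3, e4 (pending dropped) fails at step 3: e4 read() → 3 is not legal there

not linearizable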